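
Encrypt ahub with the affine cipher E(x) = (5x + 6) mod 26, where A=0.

gpcl

a(0): 5·0+6=6 → g
h(7): 5·7+6=41≡15 → p
u(20): 5·20+6=106≡2 → c
b(1): 5·1+6=11 → l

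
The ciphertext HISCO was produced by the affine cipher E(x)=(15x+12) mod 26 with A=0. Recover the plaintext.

RYQIO

The inverse of 15 mod 26 is 7, since 15·7=105≡1. Apply D(y)=7·(y−12) mod 26:
H(7): 7·(7−12)=-35≡17 → R
I(8): 7·(8−12)=-28≡24 → Y
S(18): 7·(18−12)=42≡16 → Q
C(2): 7·(2−12)=-70≡8 → I
O(14): 7·(14−12)=14 → O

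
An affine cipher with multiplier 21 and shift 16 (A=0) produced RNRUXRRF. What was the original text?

FLFUJFFX

The inverse of 21 mod 26 is 5, since 21·5=105≡1. Apply D(y)=5·(y−16) mod 26:
R(17): 5·(17−16)=5 → F
N(13): 5·(13−16)=-15≡11 → L
R(17): 5·(17−16)=5 → F
U(20): 5·(20−16)=20 → U
X(23): 5·(23−16)=35≡9 → J
R(17): 5·(17−16)=5 → F
R(17): 5·(17−16)=5 → F
F(5): 5·(5−16)=-55≡23 → X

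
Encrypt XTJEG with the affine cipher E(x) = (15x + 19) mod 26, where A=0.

ASYBF

X(23): 15·23+19=364≡0 → A
T(19): 15·19+19=304≡18 → S
J(9): 15·9+19=154≡24 → Y
E(4): 15·4+19=79≡1 → B
G(6): 15·6+19=109≡5 → F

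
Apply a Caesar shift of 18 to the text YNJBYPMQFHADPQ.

QFBTQHEIXZSVHI

Y(24): 24+18=42≡16 → Q
N(13): 13+18=31≡5 → F
J(9): 9+18=27≡1 → B
B(1): 1+18=19 → T
Y(24): 24+18=42≡16 → Q
P(15): 15+18=33≡7 → H
M(12): 12+18=30≡4 → E
Q(16): 16+18=34≡8 → I
F(5): 5+18=23 → X
H(7): 7+18=25 → Z
A(0): 0+18=18 → S
D(3): 3+18=21 → V
P(15): 15+18=33≡7 → H
Q(16): 16+18=34≡8 → I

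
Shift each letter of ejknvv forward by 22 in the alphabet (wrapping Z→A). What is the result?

afgjrr

e(4): 4+22=26≡0 → a
j(9): 9+22=31≡5 → f
k(10): 10+22=32≡6 → g
n(13): 13+22=35≡9 → j
v(21): 21+22=43≡17 → r
v(21): 21+22=43≡17 → r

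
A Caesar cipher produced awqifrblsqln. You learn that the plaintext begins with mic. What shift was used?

From the crib: a(0)−m(12)=-12≡14, so the shift is 14.

14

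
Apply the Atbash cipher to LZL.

L(11) → O(14)
Z(25) → A(0)
L(11) → O(14)

OAO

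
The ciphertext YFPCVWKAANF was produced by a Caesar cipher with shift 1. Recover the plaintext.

Y(24): 24−1=23 → X
F(5): 5−1=4 → E
P(15): 15−1=14 → O
C(2): 2−1=1 → B
V(21): 21−1=20 → U
W(22): 22−1=21 → V
K(10): 10−1=9 → J
A(0): 0−1=-1≡25 → Z
A(0): 0−1=-1≡25 → Z
N(13): 13−1=12 → M
F(5): 5−1=4 → E

XEOBUVJZZME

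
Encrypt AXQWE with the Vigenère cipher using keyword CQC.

Repeat the key across the message: CQCCQ
A(0)+C(2): 2 → C
X(23)+Q(16): 39≡13 → N
Q(16)+C(2): 18 → S
W(22)+C(2): 24 → Y
E(4)+Q(16): 20 → U

CNSYU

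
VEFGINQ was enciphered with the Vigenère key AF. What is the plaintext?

Repeat the key across the ciphertext: AFAFAFA
V(21)−A(0): 21 → V
E(4)−F(5): -1≡25 → Z
F(5)−A(0): 5 → F
G(6)−F(5): 1 → B
I(8)−A(0): 8 → I
N(13)−F(5): 8 → I
Q(16)−A(0): 16 → Q

VZFBIIQ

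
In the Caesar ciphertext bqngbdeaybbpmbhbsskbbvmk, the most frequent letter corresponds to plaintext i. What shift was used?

The most frequent ciphertext letter is b (appears 8 times).
b is position 1; i is position 8.
Shift = -7≡19.

19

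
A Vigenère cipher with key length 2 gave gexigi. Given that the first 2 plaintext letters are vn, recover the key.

Subtract each crib letter from the matching ciphertext letter (mod 26):
g(6)−v(21)=-15≡11 → l
e(4)−n(13)=-9≡17 → r

lr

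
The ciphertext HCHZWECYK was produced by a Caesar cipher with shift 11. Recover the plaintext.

H(7): 7−11=-4≡22 → W
C(2): 2−11=-9≡17 → R
H(7): 7−11=-4≡22 → W
Z(25): 25−11=14 → O
W(22): 22−11=11 → L
E(4): 4−11=-7≡19 → T
C(2): 2−11=-9≡17 → R
Y(24): 24−11=13 → N
K(10): 10−11=-1≡25 → Z

WRWOLTRNZ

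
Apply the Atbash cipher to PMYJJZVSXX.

P(15) → K(10)
M(12) → N(13)
Y(24) → B(1)
J(9) → Q(16)
J(9) → Q(16)
Z(25) → A(0)
V(21) → E(4)
S(18) → H(7)
X(23) → C(2)
X(23) → C(2)

KNBQQAEHCC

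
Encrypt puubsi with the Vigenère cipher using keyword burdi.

qoleaj

Repeat the key across the message: burdib
p(15)+b(1): 16 → q
u(20)+u(20): 40≡14 → o
u(20)+r(17): 37≡11 → l
b(1)+d(3): 4 → e
s(18)+i(8): 26≡0 → a
i(8)+b(1): 9 → j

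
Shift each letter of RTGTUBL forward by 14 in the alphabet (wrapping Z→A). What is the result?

FHUHIPZ

R(17): 17+14=31≡5 → F
T(19): 19+14=33≡7 → H
G(6): 6+14=20 → U
T(19): 19+14=33≡7 → H
U(20): 20+14=34≡8 → I
B(1): 1+14=15 → P
L(11): 11+14=25 → Z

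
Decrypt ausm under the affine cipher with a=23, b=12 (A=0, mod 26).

egya

The inverse of 23 mod 26 is 17, since 23·17=391≡1. Apply D(y)=17·(y−12) mod 26:
a(0): 17·(0−12)=-204≡4 → e
u(20): 17·(20−12)=136≡6 → g
s(18): 17·(18−12)=102≡24 → y
m(12): 17·(12−12)=0 → a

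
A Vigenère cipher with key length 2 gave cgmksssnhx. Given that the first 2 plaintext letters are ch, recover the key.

az

Subtract each crib letter from the matching ciphertext letter (mod 26):
c(2)−c(2)=0 → a
g(6)−h(7)=-1≡25 → z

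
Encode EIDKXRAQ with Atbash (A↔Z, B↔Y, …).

E(4) → V(21)
I(8) → R(17)
D(3) → W(22)
K(10) → P(15)
X(23) → C(2)
R(17) → I(8)
A(0) → Z(25)
Q(16) → J(9)

VRWPCIZJ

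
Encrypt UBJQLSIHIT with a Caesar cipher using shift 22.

U(20): 20+22=42≡16 → Q
B(1): 1+22=23 → X
J(9): 9+22=31≡5 → F
Q(16): 16+22=38≡12 → M
L(11): 11+22=33≡7 → H
S(18): 18+22=40≡14 → O
I(8): 8+22=30≡4 → E
H(7): 7+22=29≡3 → D
I(8): 8+22=30≡4 → E
T(19): 19+22=41≡15 → P

QXFMHOEDEP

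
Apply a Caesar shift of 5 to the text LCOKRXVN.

QHTPWCAS

L(11): 11+5=16 → Q
C(2): 2+5=7 → H
O(14): 14+5=19 → T
K(10): 10+5=15 → P
R(17): 17+5=22 → W
X(23): 23+5=28≡2 → C
V(21): 21+5=26≡0 → A
N(13): 13+5=18 → S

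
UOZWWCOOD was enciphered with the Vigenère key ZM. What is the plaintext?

Repeat the key across the ciphertext: ZMZMZMZMZ
U(20)−Z(25): -5≡21 → V
O(14)−M(12): 2 → C
Z(25)−Z(25): 0 → A
W(22)−M(12): 10 → K
W(22)−Z(25): -3≡23 → X
C(2)−M(12): -10≡16 → Q
O(14)−Z(25): -11≡15 → P
O(14)−M(12): 2 → C
D(3)−Z(25): -22≡4 → E

VCAKXQPCE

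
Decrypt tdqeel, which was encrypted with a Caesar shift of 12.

t(19): 19−12=7 → h
d(3): 3−12=-9≡17 → r
q(16): 16−12=4 → e
e(4): 4−12=-8≡18 → s
e(4): 4−12=-8≡18 → s
l(11): 11−12=-1≡25 → z

hressz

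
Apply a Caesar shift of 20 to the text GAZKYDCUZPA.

G(6): 6+20=26≡0 → A
A(0): 0+20=20 → U
Z(25): 25+20=45≡19 → T
K(10): 10+20=30≡4 → E
Y(24): 24+20=44≡18 → S
D(3): 3+20=23 → X
C(2): 2+20=22 → W
U(20): 20+20=40≡14 → O
Z(25): 25+20=45≡19 → T
P(15): 15+20=35≡9 → J
A(0): 0+20=20 → U

AUTESXWOTJU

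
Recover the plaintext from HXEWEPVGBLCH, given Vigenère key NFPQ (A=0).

Repeat the key across the ciphertext: NFPQNFPQNFPQ
H(7)−N(13): -6≡20 → U
X(23)−F(5): 18 → S
E(4)−P(15): -11≡15 → P
W(22)−Q(16): 6 → G
E(4)−N(13): -9≡17 → R
P(15)−F(5): 10 → K
V(21)−P(15): 6 → G
G(6)−Q(16): -10≡16 → Q
B(1)−N(13): -12≡14 → O
L(11)−F(5): 6 → G
C(2)−P(15): -13≡13 → N
H(7)−Q(16): -9≡17 → R

USPGRKGQOGNR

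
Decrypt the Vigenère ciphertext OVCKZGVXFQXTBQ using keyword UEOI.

UROCFCHPLMJLHM

Repeat the key across the ciphertext: UEOIUEOIUEOIUE
O(14)−U(20): -6≡20 → U
V(21)−E(4): 17 → R
C(2)−O(14): -12≡14 → O
K(10)−I(8): 2 → C
Z(25)−U(20): 5 → F
G(6)−E(4): 2 → C
V(21)−O(14): 7 → H
X(23)−I(8): 15 → P
F(5)−U(20): -15≡11 → L
Q(16)−E(4): 12 → M
X(23)−O(14): 9 → J
T(19)−I(8): 11 → L
B(1)−U(20): -19≡7 → H
Q(16)−E(4): 12 → M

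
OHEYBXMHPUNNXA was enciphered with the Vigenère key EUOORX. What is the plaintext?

Repeat the key across the ciphertext: EUOORXEUOORXEU
O(14)−E(4): 10 → K
H(7)−U(20): -13≡13 → N
E(4)−O(14): -10≡16 → Q
Y(24)−O(14): 10 → K
B(1)−R(17): -16≡10 → K
X(23)−X(23): 0 → A
M(12)−E(4): 8 → I
H(7)−U(20): -13≡13 → N
P(15)−O(14): 1 → B
U(20)−O(14): 6 → G
N(13)−R(17): -4≡22 → W
N(13)−X(23): -10≡16 → Q
X(23)−E(4): 19 → T
A(0)−U(20): -20≡6 → G

KNQKKAINBGWQTG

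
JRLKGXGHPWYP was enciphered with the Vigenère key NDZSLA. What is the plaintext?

Repeat the key across the ciphertext: NDZSLANDZSLA
J(9)−N(13): -4≡22 → W
R(17)−D(3): 14 → O
L(11)−Z(25): -14≡12 → M
K(10)−S(18): -8≡18 → S
G(6)−L(11): -5≡21 → V
X(23)−A(0): 23 → X
G(6)−N(13): -7≡19 → T
H(7)−D(3): 4 → E
P(15)−Z(25): -10≡16 → Q
W(22)−S(18): 4 → E
Y(24)−L(11): 13 → N
P(15)−A(0): 15 → P

WOMSVXTEQENP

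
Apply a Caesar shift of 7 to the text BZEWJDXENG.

B(1): 1+7=8 → I
Z(25): 25+7=32≡6 → G
E(4): 4+7=11 → L
W(22): 22+7=29≡3 → D
J(9): 9+7=16 → Q
D(3): 3+7=10 → K
X(23): 23+7=30≡4 → E
E(4): 4+7=11 → L
N(13): 13+7=20 → U
G(6): 6+7=13 → N

IGLDQKELUN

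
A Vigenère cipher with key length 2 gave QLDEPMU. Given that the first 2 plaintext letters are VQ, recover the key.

VV

Subtract each crib letter from the matching ciphertext letter (mod 26):
Q(16)−V(21)=-5≡21 → V
L(11)−Q(16)=-5≡21 → V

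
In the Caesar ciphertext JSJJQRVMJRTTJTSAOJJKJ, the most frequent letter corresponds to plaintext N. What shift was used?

The most frequent ciphertext letter is J (appears 8 times).
J is position 9; N is position 13.
Shift = -4≡22.

22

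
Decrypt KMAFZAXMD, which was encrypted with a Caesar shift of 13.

XZNSMNKZQ

K(10): 10−13=-3≡23 → X
M(12): 12−13=-1≡25 → Z
A(0): 0−13=-13≡13 → N
F(5): 5−13=-8≡18 → S
Z(25): 25−13=12 → M
A(0): 0−13=-13≡13 → N
X(23): 23−13=10 → K
M(12): 12−13=-1≡25 → Z
D(3): 3−13=-10≡16 → Q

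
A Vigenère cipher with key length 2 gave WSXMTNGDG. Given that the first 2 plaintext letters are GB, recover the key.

Subtract each crib letter from the matching ciphertext letter (mod 26):
W(22)−G(6)=16 → Q
S(18)−B(1)=17 → R

QR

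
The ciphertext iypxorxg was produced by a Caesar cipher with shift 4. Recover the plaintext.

eultkntc

i(8): 8−4=4 → e
y(24): 24−4=20 → u
p(15): 15−4=11 → l
x(23): 23−4=19 → t
o(14): 14−4=10 → k
r(17): 17−4=13 → n
x(23): 23−4=19 → t
g(6): 6−4=2 → c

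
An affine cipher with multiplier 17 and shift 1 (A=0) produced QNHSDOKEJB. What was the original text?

HQIBUNZRCA

The inverse of 17 mod 26 is 23, since 17·23=391≡1. Apply D(y)=23·(y−1) mod 26:
Q(16): 23·(16−1)=345≡7 → H
N(13): 23·(13−1)=276≡16 → Q
H(7): 23·(7−1)=138≡8 → I
S(18): 23·(18−1)=391≡1 → B
D(3): 23·(3−1)=46≡20 → U
O(14): 23·(14−1)=299≡13 → N
K(10): 23·(10−1)=207≡25 → Z
E(4): 23·(4−1)=69≡17 → R
J(9): 23·(9−1)=184≡2 → C
B(1): 23·(1−1)=0 → A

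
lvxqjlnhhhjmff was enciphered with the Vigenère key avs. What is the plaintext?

Repeat the key across the ciphertext: avsavsavsavsav
l(11)−a(0): 11 → l
v(21)−v(21): 0 → a
x(23)−s(18): 5 → f
q(16)−a(0): 16 → q
j(9)−v(21): -12≡14 → o
l(11)−s(18): -7≡19 → t
n(13)−a(0): 13 → n
h(7)−v(21): -14≡12 → m
h(7)−s(18): -11≡15 → p
h(7)−a(0): 7 → h
j(9)−v(21): -12≡14 → o
m(12)−s(18): -6≡20 → u
f(5)−a(0): 5 → f
f(5)−v(21): -16≡10 → k

lafqotnmphoufk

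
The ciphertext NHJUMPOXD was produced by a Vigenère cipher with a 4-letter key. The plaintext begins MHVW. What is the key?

BAOY

Subtract each crib letter from the matching ciphertext letter (mod 26):
N(13)−M(12)=1 → B
H(7)−H(7)=0 → A
J(9)−V(21)=-12≡14 → O
U(20)−W(22)=-2≡24 → Y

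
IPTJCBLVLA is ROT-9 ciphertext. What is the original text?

ZGKATSCMCR

I(8): 8−9=-1≡25 → Z
P(15): 15−9=6 → G
T(19): 19−9=10 → K
J(9): 9−9=0 → A
C(2): 2−9=-7≡19 → T
B(1): 1−9=-8≡18 → S
L(11): 11−9=2 → C
V(21): 21−9=12 → M
L(11): 11−9=2 → C
A(0): 0−9=-9≡17 → R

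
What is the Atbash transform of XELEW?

CVOVD

X(23) → C(2)
E(4) → V(21)
L(11) → O(14)
E(4) → V(21)
W(22) → D(3)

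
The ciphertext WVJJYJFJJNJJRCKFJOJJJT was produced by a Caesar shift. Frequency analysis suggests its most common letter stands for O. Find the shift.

The most frequent ciphertext letter is J (appears 11 times).
J is position 9; O is position 14.
Shift = -5≡21.

21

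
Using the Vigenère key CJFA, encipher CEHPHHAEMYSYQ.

ENMPJQFEOHXYS

Repeat the key across the message: CJFACJFACJFAC
C(2)+C(2): 4 → E
E(4)+J(9): 13 → N
H(7)+F(5): 12 → M
P(15)+A(0): 15 → P
H(7)+C(2): 9 → J
H(7)+J(9): 16 → Q
A(0)+F(5): 5 → F
E(4)+A(0): 4 → E
M(12)+C(2): 14 → O
Y(24)+J(9): 33≡7 → H
S(18)+F(5): 23 → X
Y(24)+A(0): 24 → Y
Q(16)+C(2): 18 → S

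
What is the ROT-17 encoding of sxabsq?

jorsjh

s(18): 18+17=35≡9 → j
x(23): 23+17=40≡14 → o
a(0): 0+17=17 → r
b(1): 1+17=18 → s
s(18): 18+17=35≡9 → j
q(16): 16+17=33≡7 → h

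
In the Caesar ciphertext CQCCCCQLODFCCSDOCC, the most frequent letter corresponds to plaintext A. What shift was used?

2

The most frequent ciphertext letter is C (appears 9 times).
C is position 2; A is position 0.
Shift = 2.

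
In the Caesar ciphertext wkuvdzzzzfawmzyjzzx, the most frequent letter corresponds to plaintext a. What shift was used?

The most frequent ciphertext letter is z (appears 7 times).
z is position 25; a is position 0.
Shift = 25.

25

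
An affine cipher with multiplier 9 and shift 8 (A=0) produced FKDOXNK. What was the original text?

RGLSTPG

The inverse of 9 mod 26 is 3, since 9·3=27≡1. Apply D(y)=3·(y−8) mod 26:
F(5): 3·(5−8)=-9≡17 → R
K(10): 3·(10−8)=6 → G
D(3): 3·(3−8)=-15≡11 → L
O(14): 3·(14−8)=18 → S
X(23): 3·(23−8)=45≡19 → T
N(13): 3·(13−8)=15 → P
K(10): 3·(10−8)=6 → G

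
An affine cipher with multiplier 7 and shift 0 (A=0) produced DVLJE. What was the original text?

TDJFI

The inverse of 7 mod 26 is 15, since 7·15=105≡1. Apply D(y)=15·(y−0) mod 26:
D(3): 15·(3−0)=45≡19 → T
V(21): 15·(21−0)=315≡3 → D
L(11): 15·(11−0)=165≡9 → J
J(9): 15·(9−0)=135≡5 → F
E(4): 15·(4−0)=60≡8 → I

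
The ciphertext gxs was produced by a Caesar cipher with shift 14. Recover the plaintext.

g(6): 6−14=-8≡18 → s
x(23): 23−14=9 → j
s(18): 18−14=4 → e

sje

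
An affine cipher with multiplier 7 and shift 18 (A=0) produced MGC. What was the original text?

OCU

The inverse of 7 mod 26 is 15, since 7·15=105≡1. Apply D(y)=15·(y−18) mod 26:
M(12): 15·(12−18)=-90≡14 → O
G(6): 15·(6−18)=-180≡2 → C
C(2): 15·(2−18)=-240≡20 → U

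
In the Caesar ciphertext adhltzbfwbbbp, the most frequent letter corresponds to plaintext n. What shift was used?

14

The most frequent ciphertext letter is b (appears 4 times).
b is position 1; n is position 13.
Shift = -12≡14.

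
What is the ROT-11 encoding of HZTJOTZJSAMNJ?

H(7): 7+11=18 → S
Z(25): 25+11=36≡10 → K
T(19): 19+11=30≡4 → E
J(9): 9+11=20 → U
O(14): 14+11=25 → Z
T(19): 19+11=30≡4 → E
Z(25): 25+11=36≡10 → K
J(9): 9+11=20 → U
S(18): 18+11=29≡3 → D
A(0): 0+11=11 → L
M(12): 12+11=23 → X
N(13): 13+11=24 → Y
J(9): 9+11=20 → U

SKEUZEKUDLXYU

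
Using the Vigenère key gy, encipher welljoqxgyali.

ccrjpmwvmwgjo

Repeat the key across the message: gygygygygygyg
w(22)+g(6): 28≡2 → c
e(4)+y(24): 28≡2 → c
l(11)+g(6): 17 → r
l(11)+y(24): 35≡9 → j
j(9)+g(6): 15 → p
o(14)+y(24): 38≡12 → m
q(16)+g(6): 22 → w
x(23)+y(24): 47≡21 → v
g(6)+g(6): 12 → m
y(24)+y(24): 48≡22 → w
a(0)+g(6): 6 → g
l(11)+y(24): 35≡9 → j
i(8)+g(6): 14 → o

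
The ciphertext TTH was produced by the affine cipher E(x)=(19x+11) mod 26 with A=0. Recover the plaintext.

KKI

The inverse of 19 mod 26 is 11, since 19·11=209≡1. Apply D(y)=11·(y−11) mod 26:
T(19): 11·(19−11)=88≡10 → K
T(19): 11·(19−11)=88≡10 → K
H(7): 11·(7−11)=-44≡8 → I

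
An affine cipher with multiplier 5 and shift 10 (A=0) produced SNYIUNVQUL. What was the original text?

MLIKCLXWCV

The inverse of 5 mod 26 is 21, since 5·21=105≡1. Apply D(y)=21·(y−10) mod 26:
S(18): 21·(18−10)=168≡12 → M
N(13): 21·(13−10)=63≡11 → L
Y(24): 21·(24−10)=294≡8 → I
I(8): 21·(8−10)=-42≡10 → K
U(20): 21·(20−10)=210≡2 → C
N(13): 21·(13−10)=63≡11 → L
V(21): 21·(21−10)=231≡23 → X
Q(16): 21·(16−10)=126≡22 → W
U(20): 21·(20−10)=210≡2 → C
L(11): 21·(11−10)=21 → V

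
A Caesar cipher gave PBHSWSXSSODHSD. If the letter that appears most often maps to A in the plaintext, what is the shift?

18

The most frequent ciphertext letter is S (appears 5 times).
S is position 18; A is position 0.
Shift = 18.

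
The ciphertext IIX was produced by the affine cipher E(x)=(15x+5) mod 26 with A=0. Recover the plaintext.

The inverse of 15 mod 26 is 7, since 15·7=105≡1. Apply D(y)=7·(y−5) mod 26:
I(8): 7·(8−5)=21 → V
I(8): 7·(8−5)=21 → V
X(23): 7·(23−5)=126≡22 → W

VVW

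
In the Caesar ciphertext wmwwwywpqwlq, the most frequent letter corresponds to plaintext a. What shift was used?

The most frequent ciphertext letter is w (appears 6 times).
w is position 22; a is position 0.
Shift = 22.

22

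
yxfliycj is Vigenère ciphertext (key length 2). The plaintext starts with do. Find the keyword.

vj

Subtract each crib letter from the matching ciphertext letter (mod 26):
y(24)−d(3)=21 → v
x(23)−o(14)=9 → j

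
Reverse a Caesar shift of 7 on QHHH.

JAAA

Q(16): 16−7=9 → J
H(7): 7−7=0 → A
H(7): 7−7=0 → A
H(7): 7−7=0 → A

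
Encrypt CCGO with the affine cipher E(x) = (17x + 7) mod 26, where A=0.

PPFL

C(2): 17·2+7=41≡15 → P
C(2): 17·2+7=41≡15 → P
G(6): 17·6+7=109≡5 → F
O(14): 17·14+7=245≡11 → L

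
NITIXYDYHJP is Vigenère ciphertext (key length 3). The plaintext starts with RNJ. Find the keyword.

WVK

Subtract each crib letter from the matching ciphertext letter (mod 26):
N(13)−R(17)=-4≡22 → W
I(8)−N(13)=-5≡21 → V
T(19)−J(9)=10 → K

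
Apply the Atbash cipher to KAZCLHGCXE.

PZAXOSTXCV

K(10) → P(15)
A(0) → Z(25)
Z(25) → A(0)
C(2) → X(23)
L(11) → O(14)
H(7) → S(18)
G(6) → T(19)
C(2) → X(23)
X(23) → C(2)
E(4) → V(21)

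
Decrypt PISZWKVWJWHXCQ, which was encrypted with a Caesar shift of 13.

P(15): 15−13=2 → C
I(8): 8−13=-5≡21 → V
S(18): 18−13=5 → F
Z(25): 25−13=12 → M
W(22): 22−13=9 → J
K(10): 10−13=-3≡23 → X
V(21): 21−13=8 → I
W(22): 22−13=9 → J
J(9): 9−13=-4≡22 → W
W(22): 22−13=9 → J
H(7): 7−13=-6≡20 → U
X(23): 23−13=10 → K
C(2): 2−13=-11≡15 → P
Q(16): 16−13=3 → D

CVFMJXIJWJUKPD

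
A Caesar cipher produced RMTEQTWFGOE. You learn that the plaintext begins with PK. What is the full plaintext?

PKRCORUDEMC

From the crib: R(17)−P(15)=2, so the shift is 2.
Subtract 2 from each ciphertext letter:
R(17): 17−2=15 → P
M(12): 12−2=10 → K
T(19): 19−2=17 → R
E(4): 4−2=2 → C
Q(16): 16−2=14 → O
T(19): 19−2=17 → R
W(22): 22−2=20 → U
F(5): 5−2=3 → D
G(6): 6−2=4 → E
O(14): 14−2=12 → M
E(4): 4−2=2 → C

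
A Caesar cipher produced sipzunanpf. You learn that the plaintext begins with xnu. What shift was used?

21

From the crib: s(18)−x(23)=-5≡21, so the shift is 21.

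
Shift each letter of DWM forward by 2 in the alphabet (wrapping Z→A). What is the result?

FYO

D(3): 3+2=5 → F
W(22): 22+2=24 → Y
M(12): 12+2=14 → O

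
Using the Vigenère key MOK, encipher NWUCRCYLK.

Repeat the key across the message: MOKMOKMOK
N(13)+M(12): 25 → Z
W(22)+O(14): 36≡10 → K
U(20)+K(10): 30≡4 → E
C(2)+M(12): 14 → O
R(17)+O(14): 31≡5 → F
C(2)+K(10): 12 → M
Y(24)+M(12): 36≡10 → K
L(11)+O(14): 25 → Z
K(10)+K(10): 20 → U

ZKEOFMKZU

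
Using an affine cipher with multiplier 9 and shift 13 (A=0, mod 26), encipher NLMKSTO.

AIRZTCJ

N(13): 9·13+13=130≡0 → A
L(11): 9·11+13=112≡8 → I
M(12): 9·12+13=121≡17 → R
K(10): 9·10+13=103≡25 → Z
S(18): 9·18+13=175≡19 → T
T(19): 9·19+13=184≡2 → C
O(14): 9·14+13=139≡9 → J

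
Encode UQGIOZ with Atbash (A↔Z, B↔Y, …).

U(20) → F(5)
Q(16) → J(9)
G(6) → T(19)
I(8) → R(17)
O(14) → L(11)
Z(25) → A(0)

FJTRLA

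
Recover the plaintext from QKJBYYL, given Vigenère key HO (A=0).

JWCNRKE

Repeat the key across the ciphertext: HOHOHOH
Q(16)−H(7): 9 → J
K(10)−O(14): -4≡22 → W
J(9)−H(7): 2 → C
B(1)−O(14): -13≡13 → N
Y(24)−H(7): 17 → R
Y(24)−O(14): 10 → K
L(11)−H(7): 4 → E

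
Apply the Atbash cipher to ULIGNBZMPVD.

U(20) → F(5)
L(11) → O(14)
I(8) → R(17)
G(6) → T(19)
N(13) → M(12)
B(1) → Y(24)
Z(25) → A(0)
M(12) → N(13)
P(15) → K(10)
V(21) → E(4)
D(3) → W(22)

FORTMYANKEW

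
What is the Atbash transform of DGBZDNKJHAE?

D(3) → W(22)
G(6) → T(19)
B(1) → Y(24)
Z(25) → A(0)
D(3) → W(22)
N(13) → M(12)
K(10) → P(15)
J(9) → Q(16)
H(7) → S(18)
A(0) → Z(25)
E(4) → V(21)

WTYAWMPQSZV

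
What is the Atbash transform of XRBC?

X(23) → C(2)
R(17) → I(8)
B(1) → Y(24)
C(2) → X(23)

CIYX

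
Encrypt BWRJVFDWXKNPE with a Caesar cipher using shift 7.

IDYQCMKDERUWL

B(1): 1+7=8 → I
W(22): 22+7=29≡3 → D
R(17): 17+7=24 → Y
J(9): 9+7=16 → Q
V(21): 21+7=28≡2 → C
F(5): 5+7=12 → M
D(3): 3+7=10 → K
W(22): 22+7=29≡3 → D
X(23): 23+7=30≡4 → E
K(10): 10+7=17 → R
N(13): 13+7=20 → U
P(15): 15+7=22 → W
E(4): 4+7=11 → L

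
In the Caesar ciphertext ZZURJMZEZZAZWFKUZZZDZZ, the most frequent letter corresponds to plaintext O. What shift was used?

The most frequent ciphertext letter is Z (appears 11 times).
Z is position 25; O is position 14.
Shift = 11.

11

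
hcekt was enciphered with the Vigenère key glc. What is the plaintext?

Repeat the key across the ciphertext: glcgl
h(7)−g(6): 1 → b
c(2)−l(11): -9≡17 → r
e(4)−c(2): 2 → c
k(10)−g(6): 4 → e
t(19)−l(11): 8 → i

brcei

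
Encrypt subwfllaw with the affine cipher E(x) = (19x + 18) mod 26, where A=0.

s(18): 19·18+18=360≡22 → w
u(20): 19·20+18=398≡8 → i
b(1): 19·1+18=37≡11 → l
w(22): 19·22+18=436≡20 → u
f(5): 19·5+18=113≡9 → j
l(11): 19·11+18=227≡19 → t
l(11): 19·11+18=227≡19 → t
a(0): 19·0+18=18 → s
w(22): 19·22+18=436≡20 → u

wilujttsu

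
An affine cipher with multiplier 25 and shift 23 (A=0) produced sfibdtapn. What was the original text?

fspwuexik

The inverse of 25 mod 26 is 25, since 25·25=625≡1. Apply D(y)=25·(y−23) mod 26:
s(18): 25·(18−23)=-125≡5 → f
f(5): 25·(5−23)=-450≡18 → s
i(8): 25·(8−23)=-375≡15 → p
b(1): 25·(1−23)=-550≡22 → w
d(3): 25·(3−23)=-500≡20 → u
t(19): 25·(19−23)=-100≡4 → e
a(0): 25·(0−23)=-575≡23 → x
p(15): 25·(15−23)=-200≡8 → i
n(13): 25·(13−23)=-250≡10 → k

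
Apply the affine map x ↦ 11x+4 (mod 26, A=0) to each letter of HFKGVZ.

H(7): 11·7+4=81≡3 → D
F(5): 11·5+4=59≡7 → H
K(10): 11·10+4=114≡10 → K
G(6): 11·6+4=70≡18 → S
V(21): 11·21+4=235≡1 → B
Z(25): 11·25+4=279≡19 → T

DHKSBT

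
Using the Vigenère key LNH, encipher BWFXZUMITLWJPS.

MJMIMBXVAWJQAF

Repeat the key across the message: LNHLNHLNHLNHLN
B(1)+L(11): 12 → M
W(22)+N(13): 35≡9 → J
F(5)+H(7): 12 → M
X(23)+L(11): 34≡8 → I
Z(25)+N(13): 38≡12 → M
U(20)+H(7): 27≡1 → B
M(12)+L(11): 23 → X
I(8)+N(13): 21 → V
T(19)+H(7): 26≡0 → A
L(11)+L(11): 22 → W
W(22)+N(13): 35≡9 → J
J(9)+H(7): 16 → Q
P(15)+L(11): 26≡0 → A
S(18)+N(13): 31≡5 → F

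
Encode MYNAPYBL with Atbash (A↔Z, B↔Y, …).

NBMZKBYO

M(12) → N(13)
Y(24) → B(1)
N(13) → M(12)
A(0) → Z(25)
P(15) → K(10)
Y(24) → B(1)
B(1) → Y(24)
L(11) → O(14)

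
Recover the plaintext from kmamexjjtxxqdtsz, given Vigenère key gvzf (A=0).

erbhyckencylxytu

Repeat the key across the ciphertext: gvzfgvzfgvzfgvzf
k(10)−g(6): 4 → e
m(12)−v(21): -9≡17 → r
a(0)−z(25): -25≡1 → b
m(12)−f(5): 7 → h
e(4)−g(6): -2≡24 → y
x(23)−v(21): 2 → c
j(9)−z(25): -16≡10 → k
j(9)−f(5): 4 → e
t(19)−g(6): 13 → n
x(23)−v(21): 2 → c
x(23)−z(25): -2≡24 → y
q(16)−f(5): 11 → l
d(3)−g(6): -3≡23 → x
t(19)−v(21): -2≡24 → y
s(18)−z(25): -7≡19 → t
z(25)−f(5): 20 → u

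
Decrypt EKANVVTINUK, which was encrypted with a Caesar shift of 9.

E(4): 4−9=-5≡21 → V
K(10): 10−9=1 → B
A(0): 0−9=-9≡17 → R
N(13): 13−9=4 → E
V(21): 21−9=12 → M
V(21): 21−9=12 → M
T(19): 19−9=10 → K
I(8): 8−9=-1≡25 → Z
N(13): 13−9=4 → E
U(20): 20−9=11 → L
K(10): 10−9=1 → B

VBREMMKZELB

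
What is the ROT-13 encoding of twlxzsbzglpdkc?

gjykmfomtycqxp

t(19): 19+13=32≡6 → g
w(22): 22+13=35≡9 → j
l(11): 11+13=24 → y
x(23): 23+13=36≡10 → k
z(25): 25+13=38≡12 → m
s(18): 18+13=31≡5 → f
b(1): 1+13=14 → o
z(25): 25+13=38≡12 → m
g(6): 6+13=19 → t
l(11): 11+13=24 → y
p(15): 15+13=28≡2 → c
d(3): 3+13=16 → q
k(10): 10+13=23 → x
c(2): 2+13=15 → p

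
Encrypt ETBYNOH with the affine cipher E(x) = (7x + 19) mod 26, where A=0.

VWAFGNQ

E(4): 7·4+19=47≡21 → V
T(19): 7·19+19=152≡22 → W
B(1): 7·1+19=26≡0 → A
Y(24): 7·24+19=187≡5 → F
N(13): 7·13+19=110≡6 → G
O(14): 7·14+19=117≡13 → N
H(7): 7·7+19=68≡16 → Q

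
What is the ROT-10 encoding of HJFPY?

H(7): 7+10=17 → R
J(9): 9+10=19 → T
F(5): 5+10=15 → P
P(15): 15+10=25 → Z
Y(24): 24+10=34≡8 → I

RTPZI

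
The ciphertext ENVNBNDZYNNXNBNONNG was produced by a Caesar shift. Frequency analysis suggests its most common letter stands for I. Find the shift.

5

The most frequent ciphertext letter is N (appears 9 times).
N is position 13; I is position 8.
Shift = 5.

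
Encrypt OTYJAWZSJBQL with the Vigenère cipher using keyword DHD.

Repeat the key across the message: DHDDHDDHDDHD
O(14)+D(3): 17 → R
T(19)+H(7): 26≡0 → A
Y(24)+D(3): 27≡1 → B
J(9)+D(3): 12 → M
A(0)+H(7): 7 → H
W(22)+D(3): 25 → Z
Z(25)+D(3): 28≡2 → C
S(18)+H(7): 25 → Z
J(9)+D(3): 12 → M
B(1)+D(3): 4 → E
Q(16)+H(7): 23 → X
L(11)+D(3): 14 → O

RABMHZCZMEXO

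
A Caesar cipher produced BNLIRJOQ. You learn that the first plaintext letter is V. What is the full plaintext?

From the crib: B(1)−V(21)=-20≡6, so the shift is 6.
Subtract 6 from each ciphertext letter:
B(1): 1−6=-5≡21 → V
N(13): 13−6=7 → H
L(11): 11−6=5 → F
I(8): 8−6=2 → C
R(17): 17−6=11 → L
J(9): 9−6=3 → D
O(14): 14−6=8 → I
Q(16): 16−6=10 → K

VHFCLDIK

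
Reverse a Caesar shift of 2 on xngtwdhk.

x(23): 23−2=21 → v
n(13): 13−2=11 → l
g(6): 6−2=4 → e
t(19): 19−2=17 → r
w(22): 22−2=20 → u
d(3): 3−2=1 → b
h(7): 7−2=5 → f
k(10): 10−2=8 → i

vlerubfi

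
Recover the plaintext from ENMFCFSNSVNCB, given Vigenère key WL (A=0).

Repeat the key across the ciphertext: WLWLWLWLWLWLW
E(4)−W(22): -18≡8 → I
N(13)−L(11): 2 → C
M(12)−W(22): -10≡16 → Q
F(5)−L(11): -6≡20 → U
C(2)−W(22): -20≡6 → G
F(5)−L(11): -6≡20 → U
S(18)−W(22): -4≡22 → W
N(13)−L(11): 2 → C
S(18)−W(22): -4≡22 → W
V(21)−L(11): 10 → K
N(13)−W(22): -9≡17 → R
C(2)−L(11): -9≡17 → R
B(1)−W(22): -21≡5 → F

ICQUGUWCWKRRF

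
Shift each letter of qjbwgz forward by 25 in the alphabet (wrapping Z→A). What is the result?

q(16): 16+25=41≡15 → p
j(9): 9+25=34≡8 → i
b(1): 1+25=26≡0 → a
w(22): 22+25=47≡21 → v
g(6): 6+25=31≡5 → f
z(25): 25+25=50≡24 → y

piavfy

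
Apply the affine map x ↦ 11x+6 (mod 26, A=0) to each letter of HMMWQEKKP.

H(7): 11·7+6=83≡5 → F
M(12): 11·12+6=138≡8 → I
M(12): 11·12+6=138≡8 → I
W(22): 11·22+6=248≡14 → O
Q(16): 11·16+6=182≡0 → A
E(4): 11·4+6=50≡24 → Y
K(10): 11·10+6=116≡12 → M
K(10): 11·10+6=116≡12 → M
P(15): 11·15+6=171≡15 → P

FIIOAYMMP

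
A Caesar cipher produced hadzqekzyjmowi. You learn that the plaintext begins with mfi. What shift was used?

From the crib: h(7)−m(12)=-5≡21, so the shift is 21.

21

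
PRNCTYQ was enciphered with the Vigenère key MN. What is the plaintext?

Repeat the key across the ciphertext: MNMNMNM
P(15)−M(12): 3 → D
R(17)−N(13): 4 → E
N(13)−M(12): 1 → B
C(2)−N(13): -11≡15 → P
T(19)−M(12): 7 → H
Y(24)−N(13): 11 → L
Q(16)−M(12): 4 → E

DEBPHLE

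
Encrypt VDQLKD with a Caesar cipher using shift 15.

V(21): 21+15=36≡10 → K
D(3): 3+15=18 → S
Q(16): 16+15=31≡5 → F
L(11): 11+15=26≡0 → A
K(10): 10+15=25 → Z
D(3): 3+15=18 → S

KSFAZS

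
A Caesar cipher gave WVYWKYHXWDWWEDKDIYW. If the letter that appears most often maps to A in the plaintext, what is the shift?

22

The most frequent ciphertext letter is W (appears 6 times).
W is position 22; A is position 0.
Shift = 22.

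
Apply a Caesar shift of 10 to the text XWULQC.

HGEVAM

X(23): 23+10=33≡7 → H
W(22): 22+10=32≡6 → G
U(20): 20+10=30≡4 → E
L(11): 11+10=21 → V
Q(16): 16+10=26≡0 → A
C(2): 2+10=12 → M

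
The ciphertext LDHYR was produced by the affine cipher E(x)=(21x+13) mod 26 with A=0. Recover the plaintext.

The inverse of 21 mod 26 is 5, since 21·5=105≡1. Apply D(y)=5·(y−13) mod 26:
L(11): 5·(11−13)=-10≡16 → Q
D(3): 5·(3−13)=-50≡2 → C
H(7): 5·(7−13)=-30≡22 → W
Y(24): 5·(24−13)=55≡3 → D
R(17): 5·(17−13)=20 → U

QCWDU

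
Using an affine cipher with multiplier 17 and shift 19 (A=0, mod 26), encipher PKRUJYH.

OHWVQLI

P(15): 17·15+19=274≡14 → O
K(10): 17·10+19=189≡7 → H
R(17): 17·17+19=308≡22 → W
U(20): 17·20+19=359≡21 → V
J(9): 17·9+19=172≡16 → Q
Y(24): 17·24+19=427≡11 → L
H(7): 17·7+19=138≡8 → I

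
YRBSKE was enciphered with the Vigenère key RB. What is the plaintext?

HQKRTD

Repeat the key across the ciphertext: RBRBRB
Y(24)−R(17): 7 → H
R(17)−B(1): 16 → Q
B(1)−R(17): -16≡10 → K
S(18)−B(1): 17 → R
K(10)−R(17): -7≡19 → T
E(4)−B(1): 3 → D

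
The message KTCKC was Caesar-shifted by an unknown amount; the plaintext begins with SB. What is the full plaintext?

From the crib: K(10)−S(18)=-8≡18, so the shift is 18.
Subtract 18 from each ciphertext letter:
K(10): 10−18=-8≡18 → S
T(19): 19−18=1 → B
C(2): 2−18=-16≡10 → K
K(10): 10−18=-8≡18 → S
C(2): 2−18=-16≡10 → K

SBKSK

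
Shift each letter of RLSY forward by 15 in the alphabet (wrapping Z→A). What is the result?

R(17): 17+15=32≡6 → G
L(11): 11+15=26≡0 → A
S(18): 18+15=33≡7 → H
Y(24): 24+15=39≡13 → N

GAHN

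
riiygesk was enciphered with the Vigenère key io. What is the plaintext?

juakyqkw

Repeat the key across the ciphertext: ioioioio
r(17)−i(8): 9 → j
i(8)−o(14): -6≡20 → u
i(8)−i(8): 0 → a
y(24)−o(14): 10 → k
g(6)−i(8): -2≡24 → y
e(4)−o(14): -10≡16 → q
s(18)−i(8): 10 → k
k(10)−o(14): -4≡22 → w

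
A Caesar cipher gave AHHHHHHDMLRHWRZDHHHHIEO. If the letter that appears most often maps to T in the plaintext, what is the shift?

14

The most frequent ciphertext letter is H (appears 11 times).
H is position 7; T is position 19.
Shift = -12≡14.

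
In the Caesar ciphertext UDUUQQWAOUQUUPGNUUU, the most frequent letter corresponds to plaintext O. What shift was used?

6

The most frequent ciphertext letter is U (appears 9 times).
U is position 20; O is position 14.
Shift = 6.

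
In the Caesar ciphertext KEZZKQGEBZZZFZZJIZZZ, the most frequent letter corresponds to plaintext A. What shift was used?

The most frequent ciphertext letter is Z (appears 10 times).
Z is position 25; A is position 0.
Shift = 25.

25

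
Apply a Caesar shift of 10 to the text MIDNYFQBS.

M(12): 12+10=22 → W
I(8): 8+10=18 → S
D(3): 3+10=13 → N
N(13): 13+10=23 → X
Y(24): 24+10=34≡8 → I
F(5): 5+10=15 → P
Q(16): 16+10=26≡0 → A
B(1): 1+10=11 → L
S(18): 18+10=28≡2 → C

WSNXIPALC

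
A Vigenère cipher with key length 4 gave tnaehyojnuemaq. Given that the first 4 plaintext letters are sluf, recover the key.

Subtract each crib letter from the matching ciphertext letter (mod 26):
t(19)−s(18)=1 → b
n(13)−l(11)=2 → c
a(0)−u(20)=-20≡6 → g
e(4)−f(5)=-1≡25 → z

bcgz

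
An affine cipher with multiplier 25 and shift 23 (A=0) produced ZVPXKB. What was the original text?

The inverse of 25 mod 26 is 25, since 25·25=625≡1. Apply D(y)=25·(y−23) mod 26:
Z(25): 25·(25−23)=50≡24 → Y
V(21): 25·(21−23)=-50≡2 → C
P(15): 25·(15−23)=-200≡8 → I
X(23): 25·(23−23)=0 → A
K(10): 25·(10−23)=-325≡13 → N
B(1): 25·(1−23)=-550≡22 → W

YCIANW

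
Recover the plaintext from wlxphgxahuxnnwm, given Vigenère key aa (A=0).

Repeat the key across the ciphertext: aaaaaaaaaaaaaaa
w(22)−a(0): 22 → w
l(11)−a(0): 11 → l
x(23)−a(0): 23 → x
p(15)−a(0): 15 → p
h(7)−a(0): 7 → h
g(6)−a(0): 6 → g
x(23)−a(0): 23 → x
a(0)−a(0): 0 → a
h(7)−a(0): 7 → h
u(20)−a(0): 20 → u
x(23)−a(0): 23 → x
n(13)−a(0): 13 → n
n(13)−a(0): 13 → n
w(22)−a(0): 22 → w
m(12)−a(0): 12 → m

wlxphgxahuxnnwm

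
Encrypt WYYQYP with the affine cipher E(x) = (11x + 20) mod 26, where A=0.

W(22): 11·22+20=262≡2 → C
Y(24): 11·24+20=284≡24 → Y
Y(24): 11·24+20=284≡24 → Y
Q(16): 11·16+20=196≡14 → O
Y(24): 11·24+20=284≡24 → Y
P(15): 11·15+20=185≡3 → D

CYYOYD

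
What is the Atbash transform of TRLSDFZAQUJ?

GIOHWUAZJFQ

T(19) → G(6)
R(17) → I(8)
L(11) → O(14)
S(18) → H(7)
D(3) → W(22)
F(5) → U(20)
Z(25) → A(0)
A(0) → Z(25)
Q(16) → J(9)
U(20) → F(5)
J(9) → Q(16)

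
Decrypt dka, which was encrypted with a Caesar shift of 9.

d(3): 3−9=-6≡20 → u
k(10): 10−9=1 → b
a(0): 0−9=-9≡17 → r

ubr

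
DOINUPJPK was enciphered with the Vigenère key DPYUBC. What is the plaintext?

Repeat the key across the ciphertext: DPYUBCDPY
D(3)−D(3): 0 → A
O(14)−P(15): -1≡25 → Z
I(8)−Y(24): -16≡10 → K
N(13)−U(20): -7≡19 → T
U(20)−B(1): 19 → T
P(15)−C(2): 13 → N
J(9)−D(3): 6 → G
P(15)−P(15): 0 → A
K(10)−Y(24): -14≡12 → M

AZKTTNGAM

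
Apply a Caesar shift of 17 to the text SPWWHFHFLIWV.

JGNNYWYWCZNM

S(18): 18+17=35≡9 → J
P(15): 15+17=32≡6 → G
W(22): 22+17=39≡13 → N
W(22): 22+17=39≡13 → N
H(7): 7+17=24 → Y
F(5): 5+17=22 → W
H(7): 7+17=24 → Y
F(5): 5+17=22 → W
L(11): 11+17=28≡2 → C
I(8): 8+17=25 → Z
W(22): 22+17=39≡13 → N
V(21): 21+17=38≡12 → M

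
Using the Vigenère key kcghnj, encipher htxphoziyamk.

rvdwuxjkehzt

Repeat the key across the message: kcghnjkcghnj
h(7)+k(10): 17 → r
t(19)+c(2): 21 → v
x(23)+g(6): 29≡3 → d
p(15)+h(7): 22 → w
h(7)+n(13): 20 → u
o(14)+j(9): 23 → x
z(25)+k(10): 35≡9 → j
i(8)+c(2): 10 → k
y(24)+g(6): 30≡4 → e
a(0)+h(7): 7 → h
m(12)+n(13): 25 → z
k(10)+j(9): 19 → t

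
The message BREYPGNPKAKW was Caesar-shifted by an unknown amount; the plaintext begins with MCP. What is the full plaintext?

From the crib: B(1)−M(12)=-11≡15, so the shift is 15.
Subtract 15 from each ciphertext letter:
B(1): 1−15=-14≡12 → M
R(17): 17−15=2 → C
E(4): 4−15=-11≡15 → P
Y(24): 24−15=9 → J
P(15): 15−15=0 → A
G(6): 6−15=-9≡17 → R
N(13): 13−15=-2≡24 → Y
P(15): 15−15=0 → A
K(10): 10−15=-5≡21 → V
A(0): 0−15=-15≡11 → L
K(10): 10−15=-5≡21 → V
W(22): 22−15=7 → H

MCPJARYAVLVH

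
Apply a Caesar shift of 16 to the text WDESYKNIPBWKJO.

W(22): 22+16=38≡12 → M
D(3): 3+16=19 → T
E(4): 4+16=20 → U
S(18): 18+16=34≡8 → I
Y(24): 24+16=40≡14 → O
K(10): 10+16=26≡0 → A
N(13): 13+16=29≡3 → D
I(8): 8+16=24 → Y
P(15): 15+16=31≡5 → F
B(1): 1+16=17 → R
W(22): 22+16=38≡12 → M
K(10): 10+16=26≡0 → A
J(9): 9+16=25 → Z
O(14): 14+16=30≡4 → E

MTUIOADYFRMAZE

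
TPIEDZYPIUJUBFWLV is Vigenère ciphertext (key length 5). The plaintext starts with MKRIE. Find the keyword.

HFRWZ

Subtract each crib letter from the matching ciphertext letter (mod 26):
T(19)−M(12)=7 → H
P(15)−K(10)=5 → F
I(8)−R(17)=-9≡17 → R
E(4)−I(8)=-4≡22 → W
D(3)−E(4)=-1≡25 → Z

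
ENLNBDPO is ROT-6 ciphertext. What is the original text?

YHFHVXJI

E(4): 4−6=-2≡24 → Y
N(13): 13−6=7 → H
L(11): 11−6=5 → F
N(13): 13−6=7 → H
B(1): 1−6=-5≡21 → V
D(3): 3−6=-3≡23 → X
P(15): 15−6=9 → J
O(14): 14−6=8 → I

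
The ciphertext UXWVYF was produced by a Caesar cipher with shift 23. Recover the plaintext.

XAZYBI

U(20): 20−23=-3≡23 → X
X(23): 23−23=0 → A
W(22): 22−23=-1≡25 → Z
V(21): 21−23=-2≡24 → Y
Y(24): 24−23=1 → B
F(5): 5−23=-18≡8 → I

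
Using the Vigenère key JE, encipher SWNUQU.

BAWYZY

Repeat the key across the message: JEJEJE
S(18)+J(9): 27≡1 → B
W(22)+E(4): 26≡0 → A
N(13)+J(9): 22 → W
U(20)+E(4): 24 → Y
Q(16)+J(9): 25 → Z
U(20)+E(4): 24 → Y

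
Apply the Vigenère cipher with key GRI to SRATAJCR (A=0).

Repeat the key across the message: GRIGRIGR
S(18)+G(6): 24 → Y
R(17)+R(17): 34≡8 → I
A(0)+I(8): 8 → I
T(19)+G(6): 25 → Z
A(0)+R(17): 17 → R
J(9)+I(8): 17 → R
C(2)+G(6): 8 → I
R(17)+R(17): 34≡8 → I

YIIZRRII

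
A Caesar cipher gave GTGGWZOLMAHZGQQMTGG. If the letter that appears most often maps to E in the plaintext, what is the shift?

2

The most frequent ciphertext letter is G (appears 6 times).
G is position 6; E is position 4.
Shift = 2.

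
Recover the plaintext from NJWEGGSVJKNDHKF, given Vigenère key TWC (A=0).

UNULKEZZHRRBOOD

Repeat the key across the ciphertext: TWCTWCTWCTWCTWC
N(13)−T(19): -6≡20 → U
J(9)−W(22): -13≡13 → N
W(22)−C(2): 20 → U
E(4)−T(19): -15≡11 → L
G(6)−W(22): -16≡10 → K
G(6)−C(2): 4 → E
S(18)−T(19): -1≡25 → Z
V(21)−W(22): -1≡25 → Z
J(9)−C(2): 7 → H
K(10)−T(19): -9≡17 → R
N(13)−W(22): -9≡17 → R
D(3)−C(2): 1 → B
H(7)−T(19): -12≡14 → O
K(10)−W(22): -12≡14 → O
F(5)−C(2): 3 → D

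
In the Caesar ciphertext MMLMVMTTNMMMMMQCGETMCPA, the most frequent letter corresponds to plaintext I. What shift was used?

4

The most frequent ciphertext letter is M (appears 10 times).
M is position 12; I is position 8.
Shift = 4.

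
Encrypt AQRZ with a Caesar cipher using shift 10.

A(0): 0+10=10 → K
Q(16): 16+10=26≡0 → A
R(17): 17+10=27≡1 → B
Z(25): 25+10=35≡9 → J

KABJ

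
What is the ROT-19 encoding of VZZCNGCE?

V(21): 21+19=40≡14 → O
Z(25): 25+19=44≡18 → S
Z(25): 25+19=44≡18 → S
C(2): 2+19=21 → V
N(13): 13+19=32≡6 → G
G(6): 6+19=25 → Z
C(2): 2+19=21 → V
E(4): 4+19=23 → X

OSSVGZVX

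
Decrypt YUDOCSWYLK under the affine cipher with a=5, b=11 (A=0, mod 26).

NHOLTRXNAF

The inverse of 5 mod 26 is 21, since 5·21=105≡1. Apply D(y)=21·(y−11) mod 26:
Y(24): 21·(24−11)=273≡13 → N
U(20): 21·(20−11)=189≡7 → H
D(3): 21·(3−11)=-168≡14 → O
O(14): 21·(14−11)=63≡11 → L
C(2): 21·(2−11)=-189≡19 → T
S(18): 21·(18−11)=147≡17 → R
W(22): 21·(22−11)=231≡23 → X
Y(24): 21·(24−11)=273≡13 → N
L(11): 21·(11−11)=0 → A
K(10): 21·(10−11)=-21≡5 → F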